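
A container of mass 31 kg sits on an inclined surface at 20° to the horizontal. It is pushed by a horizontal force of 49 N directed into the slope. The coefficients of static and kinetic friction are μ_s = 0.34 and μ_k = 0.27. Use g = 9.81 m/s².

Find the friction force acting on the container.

f ≈ 58 N (up the incline)

Resolve perpendicular to the incline: N = m g cos θ + P sin θ = 31×9.81×cos 20° + 49×sin 20° = 302.5 N.
Along the incline, the net driving force (taking up-slope positive) is P cos θ − m g sin θ = 46.04 − 104 = -57.97 N, so equilibrium requires friction f = 57.97 N (up-slope).
Maximum static friction: μ_s N = 0.34 × 302.5 = 102.9 N.
Since 57.97 N is within the 102.9 N limit, the container stays put and friction is exactly 58 N.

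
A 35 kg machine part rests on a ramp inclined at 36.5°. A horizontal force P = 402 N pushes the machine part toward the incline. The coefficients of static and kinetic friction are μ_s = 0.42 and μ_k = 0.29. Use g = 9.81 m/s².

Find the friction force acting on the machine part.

f ≈ 119 N (down the incline)

The horizontal push has a component P sin θ into the surface, so N = m g cos θ + P sin θ = 276 + 239.1 = 515.1 N.
Along the incline, the net driving force (taking up-slope positive) is P cos θ − m g sin θ = 323.2 − 204.2 = 118.9 N, so equilibrium requires friction f = -118.9 N (down-slope).
The limit of static friction is μ_s N = 216.4 N.
Since 118.9 N is within the 216.4 N limit, the machine part stays put and friction is exactly 119 N.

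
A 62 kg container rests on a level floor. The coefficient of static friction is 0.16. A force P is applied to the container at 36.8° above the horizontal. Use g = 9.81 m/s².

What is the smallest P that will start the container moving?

P ≈ 109 N

N = m g − P sin α (the pull lifts the container).
At impending slip, P cos α = μ_s N = μ_s (m g − P sin α).
Solving: P (cos α + μ_s sin α) = μ_s m g → P = 0.16×608/(cos 36.8° + 0.16 sin 36.8°) = 97.3/0.8966 = 109 N.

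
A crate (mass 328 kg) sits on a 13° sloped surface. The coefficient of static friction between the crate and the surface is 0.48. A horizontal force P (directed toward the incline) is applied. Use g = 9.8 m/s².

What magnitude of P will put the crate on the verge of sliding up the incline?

P ≈ 2570 N

At impending motion up the slope, friction acts down-slope at its limit: f = μ_s N.
Perpendicular to the incline: N = m g cos θ + P sin θ.
Along the incline: P cos θ = m g sin θ + μ_s N = m g sin θ + μ_s (m g cos θ + P sin θ).
Solving, P (cos θ − μ_s sin θ) = m g (sin θ + μ_s cos θ), so P = 328×9.8×(sin 13° + 0.48 cos 13°)/(cos 13° − 0.48 sin 13°) = 3210×0.6926/0.8664 = 2570 N.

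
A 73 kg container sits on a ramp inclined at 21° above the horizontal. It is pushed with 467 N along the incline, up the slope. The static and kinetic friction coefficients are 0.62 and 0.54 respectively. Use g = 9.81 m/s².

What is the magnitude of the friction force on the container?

f ≈ 210 N (down the incline)

Normal force: N = m g cos θ = 73 × 9.81 × cos 21° = 668.6 N.
For equilibrium along the incline the friction force must supply f = m g sin θ − P = 256.6 − 467 = -210.4 N (positive meaning up-slope).
Maximum static friction available: μ_s N = 0.62 × 668.6 = 414.5 N.
Since |-210.4| ≤ 414.5 N, static friction is sufficient; f equals the required value, not μ_s N.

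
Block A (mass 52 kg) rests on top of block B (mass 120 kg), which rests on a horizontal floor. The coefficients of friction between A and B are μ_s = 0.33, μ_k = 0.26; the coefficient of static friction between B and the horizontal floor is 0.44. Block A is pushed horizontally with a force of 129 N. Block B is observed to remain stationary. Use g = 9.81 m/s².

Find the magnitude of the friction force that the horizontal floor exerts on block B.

f ≈ 129 N

Between the blocks, N₁ = m_A g = 510.1 N.
Maximum static friction on A from B: μ_s N₁ = 0.33×510.1 = 168.3 N.
Since P = 129 N ≤ 168.3 N, A does not slip on B; friction on A equals P = 129 N.
By Newton's third law B feels 129 N forward from A. With B stationary, the floor's static friction on B balances it: f₂ = 129 N (well within μ_s(m_A+m_B)g = 742.4 N).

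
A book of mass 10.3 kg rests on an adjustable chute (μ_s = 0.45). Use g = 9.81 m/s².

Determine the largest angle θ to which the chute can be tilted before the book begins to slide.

At the slip threshold, m g sin θ = μ_s · m g cos θ, so tan θ = μ_s.
θ_max = arctan(0.45) = 24.2°.

θ_max ≈ 24.2°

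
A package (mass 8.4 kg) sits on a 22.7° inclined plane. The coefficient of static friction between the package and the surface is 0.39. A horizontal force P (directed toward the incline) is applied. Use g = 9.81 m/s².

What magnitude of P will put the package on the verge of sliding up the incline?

At impending motion up the slope, friction acts down-slope at its limit: f = μ_s N.
Perpendicular to the incline: N = m g cos θ + P sin θ.
Along the incline: P cos θ = m g sin θ + μ_s N = m g sin θ + μ_s (m g cos θ + P sin θ).
Solving, P (cos θ − μ_s sin θ) = m g (sin θ + μ_s cos θ), so P = 8.4×9.81×(sin 22.7° + 0.39 cos 22.7°)/(cos 22.7° − 0.39 sin 22.7°) = 82.4×0.7457/0.772 = 79.6 N.

P ≈ 79.6 N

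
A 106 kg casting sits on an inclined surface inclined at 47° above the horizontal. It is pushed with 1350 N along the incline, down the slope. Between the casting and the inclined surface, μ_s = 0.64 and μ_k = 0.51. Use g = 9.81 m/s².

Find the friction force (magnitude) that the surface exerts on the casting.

Perpendicular to the surface, N = m g cos θ = 106·9.81·cos 47° = 709.2 N.
For equilibrium along the incline the friction force must supply f = m g sin θ + P = 760.5 + 1350 = 2111 N (positive meaning up-slope).
The static-friction ceiling is μ_s N = 0.64 × 709.2 = 453.9 N.
|2111| exceeds 453.9 N, so the casting slips down-slope; friction is kinetic, f = μ_k N = 0.51×709.2 = 362 N.

f ≈ 362 N (up the incline)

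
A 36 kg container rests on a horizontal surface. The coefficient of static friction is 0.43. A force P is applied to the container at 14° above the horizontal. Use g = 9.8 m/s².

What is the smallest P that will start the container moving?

N = m g − P sin α (the pull lifts the container).
At impending slip, P cos α = μ_s N = μ_s (m g − P sin α).
Solving: P (cos α + μ_s sin α) = μ_s m g → P = 0.43×353/(cos 14° + 0.43 sin 14°) = 152/1.074 = 141 N.

P ≈ 141 N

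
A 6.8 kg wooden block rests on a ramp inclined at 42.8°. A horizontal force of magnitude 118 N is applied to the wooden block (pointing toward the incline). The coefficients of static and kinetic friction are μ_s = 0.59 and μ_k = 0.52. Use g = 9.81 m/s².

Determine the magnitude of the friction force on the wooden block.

f ≈ 41.3 N (down the incline)

Resolve perpendicular to the incline: N = m g cos θ + P sin θ = 6.8×9.81×cos 42.8° + 118×sin 42.8° = 129.1 N.
Along the incline, the net driving force (taking up-slope positive) is P cos θ − m g sin θ = 86.58 − 45.32 = 41.26 N, so equilibrium requires friction f = -41.26 N (down-slope).
Maximum static friction: μ_s N = 0.59 × 129.1 = 76.18 N.
|f_req| = 41.26 ≤ 76.18 N → the wooden block is in equilibrium; friction equals the required value.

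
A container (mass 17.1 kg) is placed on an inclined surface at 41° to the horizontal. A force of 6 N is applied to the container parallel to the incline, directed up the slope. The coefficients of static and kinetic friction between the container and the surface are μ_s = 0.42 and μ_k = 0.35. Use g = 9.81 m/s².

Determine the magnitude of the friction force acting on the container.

f ≈ 44.3 N (up the incline)

The normal reaction is N = m g cos θ = 126.6 N.
For equilibrium along the incline the friction force must supply f = m g sin θ − P = 110.1 − 6 = 104.1 N (positive meaning up-slope).
The static-friction ceiling is μ_s N = 0.42 × 126.6 = 53.17 N.
|104.1| exceeds 53.17 N, so the container slips down-slope; friction is kinetic, f = μ_k N = 0.35×126.6 = 44.3 N.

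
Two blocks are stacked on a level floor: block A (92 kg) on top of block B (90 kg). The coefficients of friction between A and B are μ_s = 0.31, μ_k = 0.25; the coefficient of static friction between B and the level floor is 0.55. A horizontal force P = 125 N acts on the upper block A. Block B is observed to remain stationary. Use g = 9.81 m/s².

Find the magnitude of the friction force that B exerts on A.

f ≈ 125 N

Normal force at the A–B interface: N₁ = m_A g = 902.5 N.
So the A–B interface can sustain at most μ_s N₁ = 279.8 N of static friction.
Since P = 125 N ≤ 279.8 N, A does not slip on B; friction on A equals P = 125 N.
B experiences an equal 125 N forward from A (third law). B is in equilibrium, so the floor supplies f₂ = 125 N of static friction (limit μ_s(m_A+m_B)g = 982 N, not exceeded).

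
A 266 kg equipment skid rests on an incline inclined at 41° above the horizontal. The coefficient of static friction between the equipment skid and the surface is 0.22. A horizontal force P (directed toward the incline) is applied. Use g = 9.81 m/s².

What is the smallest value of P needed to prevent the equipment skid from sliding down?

The equipment skid tends to slide down (tan θ > μ_s), so at the point of impending slip friction acts up-slope at its limit: f = μ_s N.
Perpendicular to the incline: N = m g cos θ + P sin θ.
Along the incline: P cos θ + μ_s N = m g sin θ, i.e. P cos θ + μ_s (m g cos θ + P sin θ) = m g sin θ.
Solving, P (cos θ + μ_s sin θ) = m g (sin θ − μ_s cos θ), so P = 2610×0.49/0.899 = 1420 N.

P_min ≈ 1420 N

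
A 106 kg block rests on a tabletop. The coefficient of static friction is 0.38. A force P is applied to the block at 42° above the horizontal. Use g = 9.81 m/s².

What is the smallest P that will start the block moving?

N = m g − P sin α (the pull lifts the block).
At impending slip, P cos α = μ_s N = μ_s (m g − P sin α).
Solving: P (cos α + μ_s sin α) = μ_s m g → P = 0.38×1040/(cos 42° + 0.38 sin 42°) = 395/0.9974 = 396 N.

P ≈ 396 N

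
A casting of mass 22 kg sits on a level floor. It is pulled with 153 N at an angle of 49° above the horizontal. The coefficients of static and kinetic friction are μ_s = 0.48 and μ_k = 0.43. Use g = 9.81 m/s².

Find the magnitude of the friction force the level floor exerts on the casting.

f ≈ 43.2 N

Vertical equilibrium gives N = m g − P sin α = 100.3 N.
Horizontally, friction must balance P cos α = 100.4 N.
μ_s N = 0.48 × 100.3 = 48.17 N.
100.4 > 48.17 N → the casting slides; f = μ_k N = 0.43×100.3 = 43.2 N.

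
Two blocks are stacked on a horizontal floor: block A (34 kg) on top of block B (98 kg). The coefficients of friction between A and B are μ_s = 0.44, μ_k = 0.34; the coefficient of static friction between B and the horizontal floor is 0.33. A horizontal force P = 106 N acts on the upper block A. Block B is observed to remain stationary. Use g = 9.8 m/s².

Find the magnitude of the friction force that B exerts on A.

Normal force at the A–B interface: N₁ = m_A g = 333.2 N.
So the A–B interface can sustain at most μ_s N₁ = 146.6 N of static friction.
Since P = 106 N ≤ 146.6 N, A does not slip on B; friction on A equals P = 106 N.
By Newton's third law B feels 106 N forward from A. With B stationary, the floor's static friction on B balances it: f₂ = 106 N (well within μ_s(m_A+m_B)g = 426.9 N).

f ≈ 106 N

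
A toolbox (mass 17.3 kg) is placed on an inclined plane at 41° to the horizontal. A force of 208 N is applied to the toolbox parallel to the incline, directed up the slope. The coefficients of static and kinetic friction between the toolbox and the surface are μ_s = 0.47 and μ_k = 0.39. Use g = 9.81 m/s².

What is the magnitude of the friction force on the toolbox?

Normal force: N = m g cos θ = 17.3 × 9.81 × cos 41° = 128.1 N.
Parallel to the incline, ΣF = 0 gives f = m g sin θ − P = 111.3 − 208 = -96.66 N (up-slope positive).
The static-friction ceiling is μ_s N = 0.47 × 128.1 = 60.2 N.
Since |-96.66| > 60.2 N, static friction cannot hold it; the toolbox slides up the incline and kinetic friction applies: f = μ_k N = 0.39 × 128.1 = 50 N.

f ≈ 50 N (down the incline)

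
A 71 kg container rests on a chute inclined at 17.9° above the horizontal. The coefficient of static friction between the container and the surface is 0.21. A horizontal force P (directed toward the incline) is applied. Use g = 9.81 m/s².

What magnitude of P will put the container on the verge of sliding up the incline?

At impending motion up the slope, friction acts down-slope at its limit: f = μ_s N.
Perpendicular to the incline: N = m g cos θ + P sin θ.
Along the incline: P cos θ = m g sin θ + μ_s N = m g sin θ + μ_s (m g cos θ + P sin θ).
Solving, P (cos θ − μ_s sin θ) = m g (sin θ + μ_s cos θ), so P = 71×9.81×(sin 17.9° + 0.21 cos 17.9°)/(cos 17.9° − 0.21 sin 17.9°) = 697×0.5072/0.887 = 398 N.

P ≈ 398 N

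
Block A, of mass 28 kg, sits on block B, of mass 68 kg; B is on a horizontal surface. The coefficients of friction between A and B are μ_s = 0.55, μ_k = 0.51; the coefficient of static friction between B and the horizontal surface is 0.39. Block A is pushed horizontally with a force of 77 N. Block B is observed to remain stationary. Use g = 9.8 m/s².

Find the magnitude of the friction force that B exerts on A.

f ≈ 77 N

Between the blocks, N₁ = m_A g = 274.4 N.
So the A–B interface can sustain at most μ_s N₁ = 150.9 N of static friction.
P = 77 N is within that limit, so A and B move together (both at rest); the A–B friction is simply f₁ = P = 77 N.
By Newton's third law B feels 77 N forward from A. With B stationary, the floor's static friction on B balances it: f₂ = 77 N (well within μ_s(m_A+m_B)g = 366.9 N).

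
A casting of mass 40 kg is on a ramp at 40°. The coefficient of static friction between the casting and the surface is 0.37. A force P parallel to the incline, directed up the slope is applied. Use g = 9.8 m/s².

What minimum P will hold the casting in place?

The casting tends to slide down (tan θ > μ_s), so at the point of impending slip friction acts up-slope at its limit: f = μ_s N.
P is parallel to the surface, so N = m g cos θ = 300 N.
Along the incline: P + μ_s N = m g sin θ, so P = 252 − 0.37×300 = 141 N.

P_min ≈ 141 N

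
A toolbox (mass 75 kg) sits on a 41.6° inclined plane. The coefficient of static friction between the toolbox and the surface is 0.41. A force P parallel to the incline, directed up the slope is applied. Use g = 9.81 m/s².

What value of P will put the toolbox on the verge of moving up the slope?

P ≈ 714 N

At impending motion up the slope, friction acts down-slope at its limit: f = μ_s N.
P is parallel to the surface, so N = m g cos θ = 550 N.
Along the incline: P = m g sin θ + μ_s N = 488 + 0.41×550 = 714 N.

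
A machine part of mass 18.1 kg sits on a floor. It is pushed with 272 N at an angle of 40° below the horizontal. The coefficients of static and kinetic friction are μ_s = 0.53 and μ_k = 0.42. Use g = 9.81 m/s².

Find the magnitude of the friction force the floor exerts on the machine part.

f ≈ 148 N

Vertical equilibrium gives N = m g + P sin α = 352.4 N.
For equilibrium, f = P cos α = 272×cos 40° = 208.4 N.
The static-friction limit is μ_s N = 186.8 N.
The required friction exceeds μ_s N, so the machine part moves and f = μ_k N = 148 N.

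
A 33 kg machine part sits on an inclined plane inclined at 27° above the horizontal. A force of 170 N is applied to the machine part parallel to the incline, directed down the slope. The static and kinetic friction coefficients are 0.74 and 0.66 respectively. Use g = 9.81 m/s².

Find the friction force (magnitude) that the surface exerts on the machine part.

Normal force: N = m g cos θ = 33 × 9.81 × cos 27° = 288.4 N.
For equilibrium along the incline the friction force must supply f = m g sin θ + P = 147 + 170 = 317 N (positive meaning up-slope).
The static-friction ceiling is μ_s N = 0.74 × 288.4 = 213.4 N.
|317| exceeds 213.4 N, so the machine part slips down-slope; friction is kinetic, f = μ_k N = 0.66×288.4 = 190 N.

f ≈ 190 N (up the incline)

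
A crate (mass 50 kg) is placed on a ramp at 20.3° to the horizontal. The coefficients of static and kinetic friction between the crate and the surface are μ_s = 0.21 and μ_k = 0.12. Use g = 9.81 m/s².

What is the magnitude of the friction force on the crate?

f ≈ 55.2 N (up the incline)

Perpendicular to the surface, N = m g cos θ = 50·9.81·cos 20.3° = 460 N.
Along the slope the weight component is m g sin θ = 170.2 N; friction must supply exactly this, acting up-slope.
The static-friction ceiling is μ_s N = 0.21 × 460 = 96.61 N.
|170.2| exceeds 96.61 N, so the crate slips down-slope; friction is kinetic, f = μ_k N = 0.12×460 = 55.2 N.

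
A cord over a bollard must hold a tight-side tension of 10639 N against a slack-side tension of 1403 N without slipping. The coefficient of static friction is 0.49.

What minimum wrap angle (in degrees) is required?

T₂/T₁ = e^{μβ} → β = ln(T₂/T₁)/μ.
β = ln(10639/1403)/0.49 = 2.026/0.49 = 4.135 rad.
In degrees: β = 4.135 × 180/π = 237°.

β_min ≈ 237°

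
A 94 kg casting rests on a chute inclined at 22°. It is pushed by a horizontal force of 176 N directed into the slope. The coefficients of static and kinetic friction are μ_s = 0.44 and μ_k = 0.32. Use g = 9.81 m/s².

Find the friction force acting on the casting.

f ≈ 182 N (up the incline)

Resolve perpendicular to the incline: N = m g cos θ + P sin θ = 94×9.81×cos 22° + 176×sin 22° = 920.9 N.
Along the incline, the net driving force (taking up-slope positive) is P cos θ − m g sin θ = 163.2 − 345.4 = -182.3 N, so equilibrium requires friction f = 182.3 N (up-slope).
Maximum static friction: μ_s N = 0.44 × 920.9 = 405.2 N.
|f_req| = 182.3 ≤ 405.2 N → the casting is in equilibrium; friction equals the required value.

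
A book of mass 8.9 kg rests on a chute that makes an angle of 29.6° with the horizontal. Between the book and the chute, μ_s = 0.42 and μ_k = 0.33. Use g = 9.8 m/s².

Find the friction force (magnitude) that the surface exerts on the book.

Normal force: N = m g cos θ = 8.9 × 9.8 × cos 29.6° = 75.84 N.
For equilibrium along the incline, friction must balance the weight component: f = m g sin θ = 43.08 N up the slope.
Static friction can supply at most μ_s N = 31.85 N.
Since |43.08| > 31.85 N, static friction cannot hold it; the book slides down the incline and kinetic friction applies: f = μ_k N = 0.33 × 75.84 = 25 N.

f ≈ 25 N (up the incline)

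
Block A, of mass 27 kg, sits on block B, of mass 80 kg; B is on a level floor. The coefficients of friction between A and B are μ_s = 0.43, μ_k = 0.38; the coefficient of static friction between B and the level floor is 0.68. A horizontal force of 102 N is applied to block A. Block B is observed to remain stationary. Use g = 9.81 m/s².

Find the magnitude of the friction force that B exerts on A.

Between the blocks, N₁ = m_A g = 264.9 N.
Maximum static friction on A from B: μ_s N₁ = 0.43×264.9 = 113.9 N.
Since P = 102 N ≤ 113.9 N, A does not slip on B; friction on A equals P = 102 N.
By Newton's third law B feels 102 N forward from A. With B stationary, the floor's static friction on B balances it: f₂ = 102 N (well within μ_s(m_A+m_B)g = 713.8 N).

f ≈ 102 N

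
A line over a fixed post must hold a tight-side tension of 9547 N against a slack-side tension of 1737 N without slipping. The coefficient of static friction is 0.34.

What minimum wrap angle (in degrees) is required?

β_min ≈ 287°

T₂/T₁ = e^{μβ} → β = ln(T₂/T₁)/μ.
β = ln(9547/1737)/0.34 = 1.704/0.34 = 5.012 rad.
In degrees: β = 5.012 × 180/π = 287°.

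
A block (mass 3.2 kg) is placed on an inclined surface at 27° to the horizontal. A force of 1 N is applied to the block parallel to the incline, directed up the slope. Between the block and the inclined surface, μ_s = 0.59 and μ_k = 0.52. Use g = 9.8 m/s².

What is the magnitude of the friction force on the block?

f ≈ 13.2 N (up the incline)

The normal reaction is N = m g cos θ = 27.94 N.
For equilibrium along the incline the friction force must supply f = m g sin θ − P = 14.24 − 1 = 13.24 N (positive meaning up-slope).
Static friction can supply at most μ_s N = 16.49 N.
Since |13.24| ≤ 16.49 N, no slip — friction simply equals what equilibrium demands.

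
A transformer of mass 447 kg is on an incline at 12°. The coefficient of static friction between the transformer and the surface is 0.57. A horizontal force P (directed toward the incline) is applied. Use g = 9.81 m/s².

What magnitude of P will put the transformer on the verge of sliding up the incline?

At impending motion up the slope, friction acts down-slope at its limit: f = μ_s N.
Perpendicular to the incline: N = m g cos θ + P sin θ.
Along the incline: P cos θ = m g sin θ + μ_s N = m g sin θ + μ_s (m g cos θ + P sin θ).
Solving, P (cos θ − μ_s sin θ) = m g (sin θ + μ_s cos θ), so P = 447×9.81×(sin 12° + 0.57 cos 12°)/(cos 12° − 0.57 sin 12°) = 4390×0.7655/0.8596 = 3900 N.

P ≈ 3900 N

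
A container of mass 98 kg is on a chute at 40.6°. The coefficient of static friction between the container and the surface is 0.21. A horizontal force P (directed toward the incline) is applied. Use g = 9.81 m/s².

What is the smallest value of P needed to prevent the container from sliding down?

The container tends to slide down (tan θ > μ_s), so at the point of impending slip friction acts up-slope at its limit: f = μ_s N.
Perpendicular to the incline: N = m g cos θ + P sin θ.
Along the incline: P cos θ + μ_s N = m g sin θ, i.e. P cos θ + μ_s (m g cos θ + P sin θ) = m g sin θ.
Solving, P (cos θ + μ_s sin θ) = m g (sin θ − μ_s cos θ), so P = 961×0.4913/0.8959 = 527 N.

P_min ≈ 527 N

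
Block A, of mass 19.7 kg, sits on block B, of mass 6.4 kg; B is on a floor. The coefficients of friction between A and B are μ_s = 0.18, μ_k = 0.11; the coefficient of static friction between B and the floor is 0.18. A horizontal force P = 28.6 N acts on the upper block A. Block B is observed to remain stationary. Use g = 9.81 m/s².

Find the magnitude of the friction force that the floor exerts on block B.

f ≈ 28.6 N

Between the blocks, N₁ = m_A g = 193.3 N.
So the A–B interface can sustain at most μ_s N₁ = 34.79 N of static friction.
P = 28.6 N is within that limit, so A and B move together (both at rest); the A–B friction is simply f₁ = P = 28.6 N.
B experiences an equal 28.6 N forward from A (third law). B is in equilibrium, so the floor supplies f₂ = 28.6 N of static friction (limit μ_s(m_A+m_B)g = 46.09 N, not exceeded).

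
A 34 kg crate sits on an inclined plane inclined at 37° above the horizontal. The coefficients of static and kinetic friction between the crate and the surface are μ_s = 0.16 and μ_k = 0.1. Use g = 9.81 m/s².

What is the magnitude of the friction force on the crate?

The normal reaction is N = m g cos θ = 266.4 N.
For equilibrium along the incline, friction must balance the weight component: f = m g sin θ = 200.7 N up the slope.
Maximum static friction available: μ_s N = 0.16 × 266.4 = 42.62 N.
|200.7| exceeds 42.62 N, so the crate slips down-slope; friction is kinetic, f = μ_k N = 0.1×266.4 = 26.6 N.

f ≈ 26.6 N (up the incline)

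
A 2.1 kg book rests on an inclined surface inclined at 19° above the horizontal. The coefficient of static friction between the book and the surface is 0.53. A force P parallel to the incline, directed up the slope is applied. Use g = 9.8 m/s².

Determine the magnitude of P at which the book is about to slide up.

P ≈ 17 N

At impending motion up the slope, friction acts down-slope at its limit: f = μ_s N.
P is parallel to the surface, so N = m g cos θ = 19.5 N.
Along the incline: P = m g sin θ + μ_s N = 6.7 + 0.53×19.5 = 17 N.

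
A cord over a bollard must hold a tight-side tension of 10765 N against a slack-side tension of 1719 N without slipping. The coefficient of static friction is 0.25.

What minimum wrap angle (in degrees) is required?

β_min ≈ 420°

T₂/T₁ = e^{μβ} → β = ln(T₂/T₁)/μ.
β = ln(10765/1719)/0.25 = 1.835/0.25 = 7.338 rad.
In degrees: β = 7.338 × 180/π = 420°.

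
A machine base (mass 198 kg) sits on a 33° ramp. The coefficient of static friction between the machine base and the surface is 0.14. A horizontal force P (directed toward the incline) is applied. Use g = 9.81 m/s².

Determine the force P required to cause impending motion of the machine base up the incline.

P ≈ 1690 N

At impending motion up the slope, friction acts down-slope at its limit: f = μ_s N.
Perpendicular to the incline: N = m g cos θ + P sin θ.
Along the incline: P cos θ = m g sin θ + μ_s N = m g sin θ + μ_s (m g cos θ + P sin θ).
Solving, P (cos θ − μ_s sin θ) = m g (sin θ + μ_s cos θ), so P = 198×9.81×(sin 33° + 0.14 cos 33°)/(cos 33° − 0.14 sin 33°) = 1940×0.6621/0.7624 = 1690 N.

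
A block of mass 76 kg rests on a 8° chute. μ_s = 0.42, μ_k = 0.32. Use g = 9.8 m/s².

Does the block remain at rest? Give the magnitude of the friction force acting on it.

N = m g cos θ = 738 N.
Down-slope weight component: m g sin θ = 104 N.
μ_s N = 310 N.
104 ≤ 310 N, so it stays put; friction = 104 N.

f ≈ 104 N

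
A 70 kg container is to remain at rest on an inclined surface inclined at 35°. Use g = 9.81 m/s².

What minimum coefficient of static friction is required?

μ_s,min ≈ 0.7

At the slip threshold m g sin θ = μ_s m g cos θ, so μ_s,min = tan θ.
μ_s,min = tan 35° = 0.7.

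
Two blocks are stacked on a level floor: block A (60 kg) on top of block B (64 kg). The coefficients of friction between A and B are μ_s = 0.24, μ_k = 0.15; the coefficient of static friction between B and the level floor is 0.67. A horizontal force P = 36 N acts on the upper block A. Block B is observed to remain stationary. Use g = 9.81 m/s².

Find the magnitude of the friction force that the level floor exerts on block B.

f ≈ 36 N

Normal force at the A–B interface: N₁ = m_A g = 588.6 N.
Maximum static friction on A from B: μ_s N₁ = 0.24×588.6 = 141.3 N.
P = 36 N is within that limit, so A and B move together (both at rest); the A–B friction is simply f₁ = P = 36 N.
By Newton's third law B feels 36 N forward from A. With B stationary, the floor's static friction on B balances it: f₂ = 36 N (well within μ_s(m_A+m_B)g = 815 N).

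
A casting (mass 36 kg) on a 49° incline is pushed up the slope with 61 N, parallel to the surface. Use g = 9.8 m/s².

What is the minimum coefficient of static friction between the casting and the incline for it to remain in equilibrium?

N = m g cos θ = 231.5 N.
Friction must make up the shortfall along the incline: f = m g sin θ − P = 266.3 − 61 = 205.3 N.
At the threshold f = μ_s N, so μ_s,min = 205.3/231.5 = 0.887.

μ_s,min ≈ 0.887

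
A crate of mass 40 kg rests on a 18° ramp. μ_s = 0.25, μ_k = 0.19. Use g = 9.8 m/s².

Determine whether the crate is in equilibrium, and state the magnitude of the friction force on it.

N = m g cos θ = 373 N.
Down-slope weight component: m g sin θ = 121 N.
μ_s N = 93.2 N.
121 > 93.2 N, so it slides; kinetic friction f = μ_k N = 0.19×373 = 70.8 N.

f ≈ 70.8 N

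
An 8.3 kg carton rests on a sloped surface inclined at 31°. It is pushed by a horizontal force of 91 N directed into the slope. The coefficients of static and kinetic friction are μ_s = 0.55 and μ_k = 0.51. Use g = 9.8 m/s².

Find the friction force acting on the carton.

The horizontal push has a component P sin θ into the surface, so N = m g cos θ + P sin θ = 69.72 + 46.87 = 116.6 N.
Parallel to the incline: P cos θ − m g sin θ = 78 − 41.89 = 36.11 N; the friction needed to balance this is 36.11 N acting down the slope.
Maximum static friction: μ_s N = 0.55 × 116.6 = 64.12 N.
|f_req| = 36.11 ≤ 64.12 N → the carton is in equilibrium; friction equals the required value.

f ≈ 36.1 N (down the incline)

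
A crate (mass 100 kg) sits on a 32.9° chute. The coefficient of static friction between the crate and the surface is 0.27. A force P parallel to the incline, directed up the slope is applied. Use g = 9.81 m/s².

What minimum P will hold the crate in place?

P_min ≈ 310 N

The crate tends to slide down (tan θ > μ_s), so at the point of impending slip friction acts up-slope at its limit: f = μ_s N.
P is parallel to the surface, so N = m g cos θ = 824 N.
Along the incline: P + μ_s N = m g sin θ, so P = 533 − 0.27×824 = 310 N.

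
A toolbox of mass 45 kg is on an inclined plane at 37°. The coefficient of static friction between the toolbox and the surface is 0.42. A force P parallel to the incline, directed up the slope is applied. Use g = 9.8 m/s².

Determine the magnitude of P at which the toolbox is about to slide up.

At impending motion up the slope, friction acts down-slope at its limit: f = μ_s N.
P is parallel to the surface, so N = m g cos θ = 352 N.
Along the incline: P = m g sin θ + μ_s N = 265 + 0.42×352 = 413 N.

P ≈ 413 N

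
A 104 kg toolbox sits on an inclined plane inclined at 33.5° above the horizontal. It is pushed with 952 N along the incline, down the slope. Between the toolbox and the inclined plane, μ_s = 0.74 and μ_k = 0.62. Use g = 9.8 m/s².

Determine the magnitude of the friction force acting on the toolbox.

f ≈ 527 N (up the incline)

Normal force: N = m g cos θ = 104 × 9.8 × cos 33.5° = 849.9 N.
Parallel to the incline, ΣF = 0 gives f = m g sin θ + P = 562.5 + 952 = 1515 N (up-slope positive).
Static friction can supply at most μ_s N = 628.9 N.
Since |1515| > 628.9 N, static friction cannot hold it; the toolbox slides down the incline and kinetic friction applies: f = μ_k N = 0.62 × 849.9 = 527 N.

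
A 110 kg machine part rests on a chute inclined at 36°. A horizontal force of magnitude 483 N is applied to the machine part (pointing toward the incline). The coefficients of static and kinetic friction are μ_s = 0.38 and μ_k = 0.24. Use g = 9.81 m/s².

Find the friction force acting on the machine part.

f ≈ 244 N (up the incline)

Resolve perpendicular to the incline: N = m g cos θ + P sin θ = 110×9.81×cos 36° + 483×sin 36° = 1157 N.
Along the incline, the net driving force (taking up-slope positive) is P cos θ − m g sin θ = 390.8 − 634.3 = -243.5 N, so equilibrium requires friction f = 243.5 N (up-slope).
The limit of static friction is μ_s N = 439.6 N.
|f_req| = 243.5 ≤ 439.6 N → the machine part is in equilibrium; friction equals the required value.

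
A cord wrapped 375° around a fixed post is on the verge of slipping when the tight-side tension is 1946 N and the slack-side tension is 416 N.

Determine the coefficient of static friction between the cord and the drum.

T₂/T₁ = e^{μβ} → μ = ln(T₂/T₁)/β.
β = 375° = 6.545 rad.
μ = ln(1946/416)/6.545 = ln(4.678)/6.545 = 0.236.

μ ≈ 0.236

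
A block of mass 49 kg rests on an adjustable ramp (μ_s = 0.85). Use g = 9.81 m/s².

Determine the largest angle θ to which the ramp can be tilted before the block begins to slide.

At the slip threshold, m g sin θ = μ_s · m g cos θ, so tan θ = μ_s.
θ_max = arctan(0.85) = 40.4°.

θ_max ≈ 40.4°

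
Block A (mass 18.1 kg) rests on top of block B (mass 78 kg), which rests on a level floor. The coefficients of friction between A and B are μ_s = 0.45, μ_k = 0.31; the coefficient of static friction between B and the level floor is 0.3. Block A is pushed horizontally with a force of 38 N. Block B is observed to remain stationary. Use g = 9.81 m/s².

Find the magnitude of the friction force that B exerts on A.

Between the blocks, N₁ = m_A g = 177.6 N.
So the A–B interface can sustain at most μ_s N₁ = 79.9 N of static friction.
Since P = 38 N ≤ 79.9 N, A does not slip on B; friction on A equals P = 38 N.
By Newton's third law B feels 38 N forward from A. With B stationary, the floor's static friction on B balances it: f₂ = 38 N (well within μ_s(m_A+m_B)g = 282.8 N).

f ≈ 38 N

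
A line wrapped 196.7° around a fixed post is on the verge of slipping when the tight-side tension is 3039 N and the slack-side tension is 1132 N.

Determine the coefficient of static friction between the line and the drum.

μ ≈ 0.288

T₂/T₁ = e^{μβ} → μ = ln(T₂/T₁)/β.
β = 196.7° = 3.433 rad.
μ = ln(3039/1132)/3.433 = ln(2.685)/3.433 = 0.288.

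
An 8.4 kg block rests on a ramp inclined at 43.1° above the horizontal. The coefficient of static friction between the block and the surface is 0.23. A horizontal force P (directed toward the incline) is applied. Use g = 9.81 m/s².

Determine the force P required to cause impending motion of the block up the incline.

At impending motion up the slope, friction acts down-slope at its limit: f = μ_s N.
Perpendicular to the incline: N = m g cos θ + P sin θ.
Along the incline: P cos θ = m g sin θ + μ_s N = m g sin θ + μ_s (m g cos θ + P sin θ).
Solving, P (cos θ − μ_s sin θ) = m g (sin θ + μ_s cos θ), so P = 8.4×9.81×(sin 43.1° + 0.23 cos 43.1°)/(cos 43.1° − 0.23 sin 43.1°) = 82.4×0.8512/0.573 = 122 N.

P ≈ 122 N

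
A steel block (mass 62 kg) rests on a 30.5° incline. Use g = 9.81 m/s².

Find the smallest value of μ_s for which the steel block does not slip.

μ_s,min ≈ 0.589

At the slip threshold m g sin θ = μ_s m g cos θ, so μ_s,min = tan θ.
μ_s,min = tan 30.5° = 0.589.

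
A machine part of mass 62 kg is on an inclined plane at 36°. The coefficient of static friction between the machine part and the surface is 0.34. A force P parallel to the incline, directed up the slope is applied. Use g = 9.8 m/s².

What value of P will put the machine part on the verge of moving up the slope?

P ≈ 524 N

At impending motion up the slope, friction acts down-slope at its limit: f = μ_s N.
P is parallel to the surface, so N = m g cos θ = 492 N.
Along the incline: P = m g sin θ + μ_s N = 357 + 0.34×492 = 524 N.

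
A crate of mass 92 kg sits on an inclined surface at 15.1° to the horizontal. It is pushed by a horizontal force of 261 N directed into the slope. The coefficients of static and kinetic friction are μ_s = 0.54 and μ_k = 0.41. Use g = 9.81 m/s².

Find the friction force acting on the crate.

f ≈ 16.9 N (down the incline)

Normal direction: N = m g cos θ + P sin θ = 939.4 N.
Parallel to the incline: P cos θ − m g sin θ = 252 − 235.1 = 16.88 N; the friction needed to balance this is 16.88 N acting down the slope.
Maximum static friction: μ_s N = 0.54 × 939.4 = 507.2 N.
|f_req| = 16.88 ≤ 507.2 N → the crate is in equilibrium; friction equals the required value.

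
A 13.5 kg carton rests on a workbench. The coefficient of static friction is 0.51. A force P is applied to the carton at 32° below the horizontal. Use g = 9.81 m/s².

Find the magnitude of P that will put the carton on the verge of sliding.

P ≈ 117 N

N = m g + P sin α (the push presses the carton into the workbench).
At impending slip, P cos α = μ_s N = μ_s (m g + P sin α).
Solving: P (cos α − μ_s sin α) = μ_s m g → P = 0.51×132/(cos 32° − 0.51 sin 32°) = 67.5/0.5778 = 117 N.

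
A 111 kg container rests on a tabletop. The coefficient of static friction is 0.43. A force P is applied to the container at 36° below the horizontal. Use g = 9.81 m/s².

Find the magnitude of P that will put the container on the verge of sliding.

N = m g + P sin α (the push presses the container into the tabletop).
At impending slip, P cos α = μ_s N = μ_s (m g + P sin α).
Solving: P (cos α − μ_s sin α) = μ_s m g → P = 0.43×1090/(cos 36° − 0.43 sin 36°) = 468/0.5563 = 842 N.

P ≈ 842 N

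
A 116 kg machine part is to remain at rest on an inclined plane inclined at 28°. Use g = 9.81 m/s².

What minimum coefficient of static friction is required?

At the slip threshold m g sin θ = μ_s m g cos θ, so μ_s,min = tan θ.
μ_s,min = tan 28° = 0.532.

μ_s,min ≈ 0.532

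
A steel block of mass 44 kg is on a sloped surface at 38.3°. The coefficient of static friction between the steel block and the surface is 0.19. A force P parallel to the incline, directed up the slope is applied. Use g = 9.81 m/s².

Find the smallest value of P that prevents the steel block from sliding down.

P_min ≈ 203 N

The steel block tends to slide down (tan θ > μ_s), so at the point of impending slip friction acts up-slope at its limit: f = μ_s N.
P is parallel to the surface, so N = m g cos θ = 339 N.
Along the incline: P + μ_s N = m g sin θ, so P = 268 − 0.19×339 = 203 N.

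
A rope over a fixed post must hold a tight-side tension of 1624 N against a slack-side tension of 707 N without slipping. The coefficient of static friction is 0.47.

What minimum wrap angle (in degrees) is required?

β_min ≈ 101°

T₂/T₁ = e^{μβ} → β = ln(T₂/T₁)/μ.
β = ln(1624/707)/0.47 = 0.8316/0.47 = 1.769 rad.
In degrees: β = 1.769 × 180/π = 101°.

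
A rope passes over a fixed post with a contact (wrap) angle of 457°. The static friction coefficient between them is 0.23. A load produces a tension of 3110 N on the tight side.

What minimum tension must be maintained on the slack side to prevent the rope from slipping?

T_min ≈ 497 N

Capstan equation at impending slip: T_tight/T_slack = e^{μβ}.
β = 457° = 7.976 rad; e^{μβ} = e^{0.23×7.976} = 6.262.
T_slack = T_tight / e^{μβ} = 3110 / 6.262 = 497 N.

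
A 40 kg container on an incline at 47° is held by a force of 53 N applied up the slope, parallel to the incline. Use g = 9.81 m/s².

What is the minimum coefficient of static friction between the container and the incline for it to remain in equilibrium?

N = m g cos θ = 267.6 N.
Friction must make up the shortfall along the incline: f = m g sin θ − P = 287 − 53 = 234 N.
At the threshold f = μ_s N, so μ_s,min = 234/267.6 = 0.874.

μ_s,min ≈ 0.874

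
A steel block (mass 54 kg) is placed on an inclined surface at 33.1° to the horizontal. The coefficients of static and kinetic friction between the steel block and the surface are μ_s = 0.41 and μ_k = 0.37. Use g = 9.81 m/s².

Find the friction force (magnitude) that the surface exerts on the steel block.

The normal reaction is N = m g cos θ = 443.8 N.
Along the slope the weight component is m g sin θ = 289.3 N; friction must supply exactly this, acting up-slope.
The static-friction ceiling is μ_s N = 0.41 × 443.8 = 181.9 N.
Since |289.3| > 181.9 N, static friction cannot hold it; the steel block slides down the incline and kinetic friction applies: f = μ_k N = 0.37 × 443.8 = 164 N.

f ≈ 164 N (up the incline)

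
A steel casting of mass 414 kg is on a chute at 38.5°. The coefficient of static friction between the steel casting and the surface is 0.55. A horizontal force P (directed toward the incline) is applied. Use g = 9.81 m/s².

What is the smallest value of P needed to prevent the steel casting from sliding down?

The steel casting tends to slide down (tan θ > μ_s), so at the point of impending slip friction acts up-slope at its limit: f = μ_s N.
Perpendicular to the incline: N = m g cos θ + P sin θ.
Along the incline: P cos θ + μ_s N = m g sin θ, i.e. P cos θ + μ_s (m g cos θ + P sin θ) = m g sin θ.
Solving, P (cos θ + μ_s sin θ) = m g (sin θ − μ_s cos θ), so P = 4060×0.1921/1.125 = 693 N.

P_min ≈ 693 N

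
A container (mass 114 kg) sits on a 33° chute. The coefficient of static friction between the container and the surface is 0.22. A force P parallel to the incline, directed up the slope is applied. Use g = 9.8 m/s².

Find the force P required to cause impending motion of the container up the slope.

P ≈ 815 N

At impending motion up the slope, friction acts down-slope at its limit: f = μ_s N.
P is parallel to the surface, so N = m g cos θ = 937 N.
Along the incline: P = m g sin θ + μ_s N = 608 + 0.22×937 = 815 N.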